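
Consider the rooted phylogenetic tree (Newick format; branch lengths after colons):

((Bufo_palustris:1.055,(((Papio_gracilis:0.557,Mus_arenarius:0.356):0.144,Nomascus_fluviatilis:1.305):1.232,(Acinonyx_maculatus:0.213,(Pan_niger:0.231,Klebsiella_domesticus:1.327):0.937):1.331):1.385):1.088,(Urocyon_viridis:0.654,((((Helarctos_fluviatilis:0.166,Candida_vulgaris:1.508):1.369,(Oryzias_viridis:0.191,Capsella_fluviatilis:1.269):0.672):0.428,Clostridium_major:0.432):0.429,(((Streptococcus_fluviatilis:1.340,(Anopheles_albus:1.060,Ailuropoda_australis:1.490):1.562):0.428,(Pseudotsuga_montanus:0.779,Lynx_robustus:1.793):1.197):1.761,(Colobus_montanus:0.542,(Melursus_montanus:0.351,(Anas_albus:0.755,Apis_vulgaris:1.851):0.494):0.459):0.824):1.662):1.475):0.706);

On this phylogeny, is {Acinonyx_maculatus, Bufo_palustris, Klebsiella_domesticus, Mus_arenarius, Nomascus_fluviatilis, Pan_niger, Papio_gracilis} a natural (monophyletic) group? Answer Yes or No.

The most recent common ancestor of these taxa subtends (Bufo_palustris,(((Papio_gracilis,Mus_arenarius),Nomascus_fluviatilis),(Acinonyx_maculatus,(Pan_niger,Klebsiella_domesticus)))).
That clade has exactly 7 tips — every listed taxon and nothing else — so the group is monophyletic.

Yes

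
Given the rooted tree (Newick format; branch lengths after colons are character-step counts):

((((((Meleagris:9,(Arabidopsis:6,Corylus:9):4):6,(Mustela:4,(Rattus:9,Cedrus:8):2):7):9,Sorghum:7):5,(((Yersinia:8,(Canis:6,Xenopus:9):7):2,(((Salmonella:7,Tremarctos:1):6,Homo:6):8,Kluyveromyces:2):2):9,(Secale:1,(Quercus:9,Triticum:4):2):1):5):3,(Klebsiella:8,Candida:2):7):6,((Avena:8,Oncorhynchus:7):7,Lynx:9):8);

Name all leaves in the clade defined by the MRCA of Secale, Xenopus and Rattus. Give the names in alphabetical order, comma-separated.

Tracing Secale: it sits inside (Secale,(Quercus,Triticum)).
Tracing Xenopus: it sits inside (Canis,Xenopus).
Tracing Rattus: it sits inside (Rattus,Cedrus).
The smallest clade enclosing all 3 is ((((Meleagris,(Arabidopsis,Corylus)),(Mustela,(Rattus,Cedrus))),Sorghum),(((Yersinia,(Canis,Xenopus)),(((Salmonella,Tremarctos),Homo),Kluyveromyces)),(Secale,(Quercus,Triticum)))); the answer is its 17 terminal taxa in alphabetical order.

Arabidopsis, Canis, Cedrus, Corylus, Homo, Kluyveromyces, Meleagris, Mustela, Quercus, Rattus, Salmonella, Secale, Sorghum, Tremarctos, Triticum, Xenopus, Yersinia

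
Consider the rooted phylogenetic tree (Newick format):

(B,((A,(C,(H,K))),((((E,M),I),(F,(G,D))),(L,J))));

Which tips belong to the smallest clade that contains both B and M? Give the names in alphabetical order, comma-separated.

A, B, C, D, E, F, G, H, I, J, K, L, M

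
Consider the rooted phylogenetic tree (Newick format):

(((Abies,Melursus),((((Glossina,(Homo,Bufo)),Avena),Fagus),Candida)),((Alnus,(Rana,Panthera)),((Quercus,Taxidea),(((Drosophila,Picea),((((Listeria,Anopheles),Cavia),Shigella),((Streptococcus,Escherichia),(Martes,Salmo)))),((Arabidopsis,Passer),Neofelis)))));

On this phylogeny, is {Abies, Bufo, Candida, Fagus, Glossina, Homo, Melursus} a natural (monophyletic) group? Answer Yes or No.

The MRCA of the listed taxa subtends ((Abies,Melursus),((((Glossina,(Homo,Bufo)),Avena),Fagus),Candida)).
That clade also contains Avena, which is not in the proposed group, so the group is not monophyletic.

No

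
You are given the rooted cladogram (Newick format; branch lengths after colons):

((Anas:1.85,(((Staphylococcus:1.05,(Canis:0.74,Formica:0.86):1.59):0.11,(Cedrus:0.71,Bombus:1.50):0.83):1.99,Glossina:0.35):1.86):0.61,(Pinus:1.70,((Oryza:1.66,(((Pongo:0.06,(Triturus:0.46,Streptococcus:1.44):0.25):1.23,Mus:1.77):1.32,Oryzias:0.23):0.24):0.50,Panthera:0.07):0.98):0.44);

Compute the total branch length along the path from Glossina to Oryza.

The path runs Glossina → … → MRCA → … → Oryza; the MRCA is the root of the tree.
Branch lengths along that path: 0.35 + 1.86 + 0.61 + 0.44 + 0.98 + 0.50 + 1.66 = 6.40.

6.40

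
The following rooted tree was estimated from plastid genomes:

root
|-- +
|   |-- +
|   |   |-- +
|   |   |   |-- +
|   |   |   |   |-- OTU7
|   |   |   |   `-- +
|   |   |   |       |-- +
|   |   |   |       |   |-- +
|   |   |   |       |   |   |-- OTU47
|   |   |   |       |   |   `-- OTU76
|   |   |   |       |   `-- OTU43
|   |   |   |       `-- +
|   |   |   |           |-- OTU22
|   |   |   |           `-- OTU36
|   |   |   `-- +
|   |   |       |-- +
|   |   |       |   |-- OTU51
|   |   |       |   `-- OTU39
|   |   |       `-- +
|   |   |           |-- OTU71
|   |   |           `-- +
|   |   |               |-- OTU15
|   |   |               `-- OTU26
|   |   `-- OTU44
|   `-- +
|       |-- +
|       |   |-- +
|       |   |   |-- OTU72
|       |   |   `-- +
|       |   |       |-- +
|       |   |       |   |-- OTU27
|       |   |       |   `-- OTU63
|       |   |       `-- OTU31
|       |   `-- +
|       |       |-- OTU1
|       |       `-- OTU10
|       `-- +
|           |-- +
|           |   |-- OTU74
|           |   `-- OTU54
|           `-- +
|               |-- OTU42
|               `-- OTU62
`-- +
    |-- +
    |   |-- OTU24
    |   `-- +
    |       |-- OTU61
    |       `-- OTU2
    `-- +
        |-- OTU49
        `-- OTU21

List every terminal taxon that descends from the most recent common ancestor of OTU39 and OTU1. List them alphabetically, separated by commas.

Tracing OTU39: it sits inside (OTU51,OTU39).
Tracing OTU1: it sits inside (OTU1,OTU10).
The smallest clade enclosing both is ((((OTU7,(((OTU47,OTU76),OTU43),(OTU22,OTU36))),((OTU51,OTU39),(OTU71,(OTU15,OTU26)))),OTU44),(((OTU72,((OTU27,OTU63),OTU31)),(OTU1,OTU10)),((OTU74,OTU54),(OTU42,OTU62)))); the answer is its 22 terminal taxa in alphabetical order.

OTU1, OTU10, OTU15, OTU22, OTU26, OTU27, OTU31, OTU36, OTU39, OTU42, OTU43, OTU44, OTU47, OTU51, OTU54, OTU62, OTU63, OTU7, OTU71, OTU72, OTU74, OTU76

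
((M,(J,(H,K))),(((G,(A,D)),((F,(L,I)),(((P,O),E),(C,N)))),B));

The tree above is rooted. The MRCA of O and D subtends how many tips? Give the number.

11

The MRCA of O and D is the node subtending ((G,(A,D)),((F,(L,I)),(((P,O),E),(C,N)))).
That clade contains 11 terminal taxa: A, C, D, E, F, G, I, L, N, O, P.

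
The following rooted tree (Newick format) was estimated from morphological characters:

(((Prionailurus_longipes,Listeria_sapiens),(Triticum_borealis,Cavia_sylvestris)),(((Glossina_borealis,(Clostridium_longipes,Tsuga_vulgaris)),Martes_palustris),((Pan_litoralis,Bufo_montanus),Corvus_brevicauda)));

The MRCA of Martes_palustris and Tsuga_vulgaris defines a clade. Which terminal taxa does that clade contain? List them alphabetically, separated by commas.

Clostridium_longipes, Glossina_borealis, Martes_palustris, Tsuga_vulgaris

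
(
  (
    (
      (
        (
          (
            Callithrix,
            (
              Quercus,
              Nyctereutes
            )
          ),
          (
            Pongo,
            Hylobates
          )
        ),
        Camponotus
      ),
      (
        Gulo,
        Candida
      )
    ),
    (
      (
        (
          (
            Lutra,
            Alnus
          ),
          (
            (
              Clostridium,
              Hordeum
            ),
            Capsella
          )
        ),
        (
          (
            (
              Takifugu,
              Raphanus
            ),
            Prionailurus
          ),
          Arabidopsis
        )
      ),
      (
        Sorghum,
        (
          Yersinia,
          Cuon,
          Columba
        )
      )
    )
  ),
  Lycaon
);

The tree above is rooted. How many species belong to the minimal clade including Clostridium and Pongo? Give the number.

The MRCA of Clostridium and Pongo is the node subtending (((((Callithrix,(Quercus,Nyctereutes)),(Pongo,Hylobates)),Camponotus),(Gulo,Candida)),((((Lutra,Alnus),((Clostridium,Hordeum),Capsella)),(((Takifugu,Raphanus),Prionailurus),Arabidopsis)),(Sorghum,(Yersinia,Cuon,Columba)))).
That clade contains 21 terminal taxa: Alnus, Arabidopsis, Callithrix, Camponotus, Candida, Capsella, Clostridium, Columba, Cuon, Gulo, Hordeum, Hylobates, Lutra, Nyctereutes, Pongo, Prionailurus, Quercus, Raphanus, Sorghum, Takifugu, Yersinia.

21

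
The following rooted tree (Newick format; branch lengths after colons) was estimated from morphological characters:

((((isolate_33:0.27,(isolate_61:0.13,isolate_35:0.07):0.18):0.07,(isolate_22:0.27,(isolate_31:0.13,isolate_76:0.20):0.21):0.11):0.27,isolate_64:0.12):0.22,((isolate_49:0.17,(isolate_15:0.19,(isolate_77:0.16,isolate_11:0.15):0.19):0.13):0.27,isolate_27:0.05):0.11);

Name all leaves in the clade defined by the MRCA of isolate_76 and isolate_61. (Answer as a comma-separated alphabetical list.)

isolate_22, isolate_31, isolate_33, isolate_35, isolate_61, isolate_76

Tracing isolate_76: it sits inside (isolate_31,isolate_76).
Tracing isolate_61: it sits inside (isolate_61,isolate_35).
The smallest clade enclosing both is ((isolate_33,(isolate_61,isolate_35)),(isolate_22,(isolate_31,isolate_76))); the answer is its 6 terminal taxa in alphabetical order.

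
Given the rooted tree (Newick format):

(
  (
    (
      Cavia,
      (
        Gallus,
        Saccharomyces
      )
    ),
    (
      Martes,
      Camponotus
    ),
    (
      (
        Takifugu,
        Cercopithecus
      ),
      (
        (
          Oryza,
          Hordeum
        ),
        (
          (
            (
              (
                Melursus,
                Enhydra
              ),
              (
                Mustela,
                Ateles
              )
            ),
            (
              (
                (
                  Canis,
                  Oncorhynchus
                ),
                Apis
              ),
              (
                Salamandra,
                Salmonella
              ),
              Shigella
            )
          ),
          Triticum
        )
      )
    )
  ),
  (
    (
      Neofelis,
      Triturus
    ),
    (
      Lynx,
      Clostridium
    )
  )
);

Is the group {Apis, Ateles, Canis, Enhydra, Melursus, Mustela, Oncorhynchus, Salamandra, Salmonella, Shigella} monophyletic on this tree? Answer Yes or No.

Yes

The most recent common ancestor of these taxa subtends (((Melursus,Enhydra),(Mustela,Ateles)),(((Canis,Oncorhynchus),Apis),(Salamandra,Salmonella),Shigella)).
That clade has exactly 10 tips — every listed taxon and nothing else — so the group is monophyletic.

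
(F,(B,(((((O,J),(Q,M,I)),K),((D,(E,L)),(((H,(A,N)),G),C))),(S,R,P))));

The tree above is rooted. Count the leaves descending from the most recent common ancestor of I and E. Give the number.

14

The MRCA of I and E is the node subtending ((((O,J),(Q,M,I)),K),((D,(E,L)),(((H,(A,N)),G),C))).
That clade contains 14 terminal taxa: A, C, D, E, G, H, I, J, K, L, M, N, O, Q.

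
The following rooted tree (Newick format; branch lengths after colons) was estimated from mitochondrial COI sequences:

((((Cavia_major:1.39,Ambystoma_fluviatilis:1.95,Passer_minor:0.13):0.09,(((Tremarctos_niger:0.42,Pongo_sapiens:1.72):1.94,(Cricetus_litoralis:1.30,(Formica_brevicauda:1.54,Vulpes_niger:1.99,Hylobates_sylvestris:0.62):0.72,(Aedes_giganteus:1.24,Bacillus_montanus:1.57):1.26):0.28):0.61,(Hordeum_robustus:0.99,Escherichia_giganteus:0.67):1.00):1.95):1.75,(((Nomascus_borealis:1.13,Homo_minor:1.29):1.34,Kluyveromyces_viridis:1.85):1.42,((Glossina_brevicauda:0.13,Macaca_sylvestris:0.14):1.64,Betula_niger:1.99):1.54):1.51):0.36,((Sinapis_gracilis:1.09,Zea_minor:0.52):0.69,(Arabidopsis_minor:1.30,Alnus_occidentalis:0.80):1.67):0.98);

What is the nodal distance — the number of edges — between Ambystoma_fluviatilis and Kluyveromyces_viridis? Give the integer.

The MRCA of Ambystoma_fluviatilis and Kluyveromyces_viridis is the node subtending (((Cavia_major,Ambystoma_fluviatilis,Passer_minor),(((Tremarctos_niger,Pongo_sapiens),(Cricetus_litoralis,(Formica_brevicauda,Vulpes_niger,Hylobates_sylvestris),(Aedes_giganteus,Bacillus_montanus))),(Hordeum_robustus,Escherichia_giganteus))),(((Nomascus_borealis,Homo_minor),Kluyveromyces_viridis),((Glossina_brevicauda,Macaca_sylvestris),Betula_niger))).
From Ambystoma_fluviatilis up to that node: 3 branches. From Kluyveromyces_viridis up to the same node: 3 branches. Total: 3 + 3 = 6.

6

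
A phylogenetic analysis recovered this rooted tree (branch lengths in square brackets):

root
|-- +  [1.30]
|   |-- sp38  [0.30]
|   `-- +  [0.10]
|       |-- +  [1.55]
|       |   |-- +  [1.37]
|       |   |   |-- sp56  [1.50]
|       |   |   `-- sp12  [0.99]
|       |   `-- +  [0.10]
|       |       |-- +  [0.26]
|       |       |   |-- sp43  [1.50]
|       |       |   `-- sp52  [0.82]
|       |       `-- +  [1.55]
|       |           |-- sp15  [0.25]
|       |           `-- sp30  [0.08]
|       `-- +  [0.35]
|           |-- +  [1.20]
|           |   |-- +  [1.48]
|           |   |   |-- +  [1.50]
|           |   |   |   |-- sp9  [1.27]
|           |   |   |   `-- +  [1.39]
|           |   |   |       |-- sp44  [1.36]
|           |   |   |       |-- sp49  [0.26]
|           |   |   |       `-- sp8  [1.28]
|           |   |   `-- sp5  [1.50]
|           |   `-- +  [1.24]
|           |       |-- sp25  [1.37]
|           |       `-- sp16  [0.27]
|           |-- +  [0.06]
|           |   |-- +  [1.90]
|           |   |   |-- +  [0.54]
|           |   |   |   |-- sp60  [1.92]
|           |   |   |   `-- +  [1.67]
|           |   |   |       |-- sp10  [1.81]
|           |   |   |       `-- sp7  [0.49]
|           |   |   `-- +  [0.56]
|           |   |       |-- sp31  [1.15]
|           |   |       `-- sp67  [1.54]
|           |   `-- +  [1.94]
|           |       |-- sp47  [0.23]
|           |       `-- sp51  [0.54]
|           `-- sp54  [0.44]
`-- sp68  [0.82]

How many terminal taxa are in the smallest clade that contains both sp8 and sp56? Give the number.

The MRCA of sp8 and sp56 is the node subtending (((sp56,sp12),((sp43,sp52),(sp15,sp30))),((((sp9,(sp44,sp49,sp8)),sp5),(sp25,sp16)),(((sp60,(sp10,sp7)),(sp31,sp67)),(sp47,sp51)),sp54)).
That clade contains 21 terminal taxa: sp10, sp12, sp15, sp16, sp25, sp30, sp31, sp43, sp44, sp47, sp49, sp5, sp51, sp52, sp54, sp56, sp60, sp67, sp7, sp8, sp9.

21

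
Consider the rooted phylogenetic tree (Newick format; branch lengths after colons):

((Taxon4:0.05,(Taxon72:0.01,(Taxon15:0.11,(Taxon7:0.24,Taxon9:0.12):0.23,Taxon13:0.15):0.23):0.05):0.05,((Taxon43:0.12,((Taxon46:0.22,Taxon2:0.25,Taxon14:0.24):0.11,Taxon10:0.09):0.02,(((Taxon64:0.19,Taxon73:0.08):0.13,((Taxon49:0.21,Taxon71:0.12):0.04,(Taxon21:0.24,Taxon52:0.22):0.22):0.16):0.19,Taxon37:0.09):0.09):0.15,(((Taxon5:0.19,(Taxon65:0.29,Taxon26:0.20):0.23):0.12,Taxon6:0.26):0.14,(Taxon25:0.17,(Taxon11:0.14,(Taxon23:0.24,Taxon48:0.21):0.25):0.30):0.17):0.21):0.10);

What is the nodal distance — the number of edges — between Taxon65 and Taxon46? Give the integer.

9

The MRCA of Taxon65 and Taxon46 is the node subtending ((Taxon43,((Taxon46,Taxon2,Taxon14),Taxon10),(((Taxon64,Taxon73),((Taxon49,Taxon71),(Taxon21,Taxon52))),Taxon37)),(((Taxon5,(Taxon65,Taxon26)),Taxon6),(Taxon25,(Taxon11,(Taxon23,Taxon48))))).
From Taxon65 up to that node: 5 branches. From Taxon46 up to the same node: 4 branches. Total: 5 + 4 = 9.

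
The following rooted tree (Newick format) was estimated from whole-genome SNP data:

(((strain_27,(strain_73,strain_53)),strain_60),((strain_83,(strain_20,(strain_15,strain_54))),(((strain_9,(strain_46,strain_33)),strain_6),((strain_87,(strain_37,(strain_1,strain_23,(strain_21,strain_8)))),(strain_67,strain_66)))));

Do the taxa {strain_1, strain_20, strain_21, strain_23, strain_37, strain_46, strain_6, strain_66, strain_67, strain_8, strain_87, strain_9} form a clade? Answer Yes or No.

The MRCA of the listed taxa subtends ((strain_83,(strain_20,(strain_15,strain_54))),(((strain_9,(strain_46,strain_33)),strain_6),((strain_87,(strain_37,(strain_1,strain_23,(strain_21,strain_8)))),(strain_67,strain_66)))).
That clade also contains strain_15, strain_33, strain_54, strain_83, which are not in the proposed group, so the group is not monophyletic.

No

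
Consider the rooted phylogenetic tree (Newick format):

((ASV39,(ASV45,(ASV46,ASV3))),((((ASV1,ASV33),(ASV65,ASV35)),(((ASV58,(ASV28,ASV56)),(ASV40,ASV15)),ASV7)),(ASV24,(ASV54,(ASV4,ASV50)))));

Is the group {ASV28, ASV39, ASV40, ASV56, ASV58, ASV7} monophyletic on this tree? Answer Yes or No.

No

The MRCA of the listed taxa is the root, so the smallest clade containing them is the whole tree.
That clade also contains ASV1, ASV15, ASV24, ASV3, ASV33, ASV35, ASV4, ASV45, ASV46, ASV50, ASV54, ASV65, which are not in the proposed group, so the group is not monophyletic.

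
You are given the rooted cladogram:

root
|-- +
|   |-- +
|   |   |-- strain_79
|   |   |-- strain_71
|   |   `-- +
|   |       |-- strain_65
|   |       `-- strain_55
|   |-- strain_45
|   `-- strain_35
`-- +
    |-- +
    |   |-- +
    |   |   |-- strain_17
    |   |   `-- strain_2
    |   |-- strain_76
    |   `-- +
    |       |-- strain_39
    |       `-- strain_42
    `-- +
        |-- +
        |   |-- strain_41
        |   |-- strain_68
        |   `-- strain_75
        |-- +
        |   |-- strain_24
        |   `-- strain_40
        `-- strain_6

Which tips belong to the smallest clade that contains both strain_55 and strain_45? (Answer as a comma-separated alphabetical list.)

strain_35, strain_45, strain_55, strain_65, strain_71, strain_79

Tracing strain_55: it sits inside (strain_65,strain_55).
Tracing strain_45: it sits inside ((strain_79,strain_71,(strain_65,strain_55)),strain_45,strain_35).
The smallest clade enclosing both is ((strain_79,strain_71,(strain_65,strain_55)),strain_45,strain_35); the answer is its 6 terminal taxa in alphabetical order.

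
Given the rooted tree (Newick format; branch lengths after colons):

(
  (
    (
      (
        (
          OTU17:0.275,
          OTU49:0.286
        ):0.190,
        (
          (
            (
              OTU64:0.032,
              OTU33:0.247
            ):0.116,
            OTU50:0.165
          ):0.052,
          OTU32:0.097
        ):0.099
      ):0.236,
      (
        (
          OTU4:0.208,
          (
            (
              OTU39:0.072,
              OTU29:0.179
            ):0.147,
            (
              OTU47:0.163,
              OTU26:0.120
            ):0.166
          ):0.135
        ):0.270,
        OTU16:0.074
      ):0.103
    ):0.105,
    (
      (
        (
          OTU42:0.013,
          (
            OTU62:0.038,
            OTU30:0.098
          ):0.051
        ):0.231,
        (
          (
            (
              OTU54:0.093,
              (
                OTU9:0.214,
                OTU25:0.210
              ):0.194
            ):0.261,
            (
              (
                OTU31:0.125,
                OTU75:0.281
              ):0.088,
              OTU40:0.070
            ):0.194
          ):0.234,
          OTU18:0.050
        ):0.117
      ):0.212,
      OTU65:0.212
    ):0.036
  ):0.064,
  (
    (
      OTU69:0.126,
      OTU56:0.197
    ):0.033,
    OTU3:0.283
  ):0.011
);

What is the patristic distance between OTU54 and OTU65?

1.129

The path runs OTU54 → … → MRCA → … → OTU65; the MRCA is the node subtending (((OTU42,(OTU62,OTU30)),(((OTU54,(OTU9,OTU25)),((OTU31,OTU75),OTU40)),OTU18)),OTU65).
Branch lengths along that path: 0.093 + 0.261 + 0.234 + 0.117 + 0.212 + 0.212 = 1.129.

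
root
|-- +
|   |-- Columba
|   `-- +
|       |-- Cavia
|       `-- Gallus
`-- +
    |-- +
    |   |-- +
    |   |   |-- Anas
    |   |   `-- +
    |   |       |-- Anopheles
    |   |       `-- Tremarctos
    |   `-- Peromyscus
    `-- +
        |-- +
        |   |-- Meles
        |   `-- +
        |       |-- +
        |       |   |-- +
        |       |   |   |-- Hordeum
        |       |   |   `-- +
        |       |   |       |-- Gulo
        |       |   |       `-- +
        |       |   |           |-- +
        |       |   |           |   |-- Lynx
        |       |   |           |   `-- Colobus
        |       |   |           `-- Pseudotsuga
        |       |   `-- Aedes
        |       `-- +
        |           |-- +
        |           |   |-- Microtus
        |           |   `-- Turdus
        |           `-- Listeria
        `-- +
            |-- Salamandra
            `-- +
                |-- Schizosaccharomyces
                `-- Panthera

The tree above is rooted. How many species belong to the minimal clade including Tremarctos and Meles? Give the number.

17

The MRCA of Tremarctos and Meles is the node subtending (((Anas,(Anopheles,Tremarctos)),Peromyscus),((Meles,(((Hordeum,(Gulo,((Lynx,Colobus),Pseudotsuga))),Aedes),((Microtus,Turdus),Listeria))),(Salamandra,(Schizosaccharomyces,Panthera)))).
That clade contains 17 terminal taxa: Aedes, Anas, Anopheles, Colobus, Gulo, Hordeum, Listeria, Lynx, Meles, Microtus, Panthera, Peromyscus, Pseudotsuga, Salamandra, Schizosaccharomyces, Tremarctos, Turdus.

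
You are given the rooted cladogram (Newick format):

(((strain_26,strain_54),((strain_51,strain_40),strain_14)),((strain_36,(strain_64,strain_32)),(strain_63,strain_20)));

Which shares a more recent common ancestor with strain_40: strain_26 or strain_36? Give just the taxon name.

The MRCA of strain_40 and strain_26 subtends ((strain_26,strain_54),((strain_51,strain_40),strain_14)) (5 taxa).
The MRCA of strain_40 and strain_36 is the root, subtending the entire tree (10 taxa).
The first is nested inside the second, so strain_40 shares a more recent common ancestor with strain_26.

strain_26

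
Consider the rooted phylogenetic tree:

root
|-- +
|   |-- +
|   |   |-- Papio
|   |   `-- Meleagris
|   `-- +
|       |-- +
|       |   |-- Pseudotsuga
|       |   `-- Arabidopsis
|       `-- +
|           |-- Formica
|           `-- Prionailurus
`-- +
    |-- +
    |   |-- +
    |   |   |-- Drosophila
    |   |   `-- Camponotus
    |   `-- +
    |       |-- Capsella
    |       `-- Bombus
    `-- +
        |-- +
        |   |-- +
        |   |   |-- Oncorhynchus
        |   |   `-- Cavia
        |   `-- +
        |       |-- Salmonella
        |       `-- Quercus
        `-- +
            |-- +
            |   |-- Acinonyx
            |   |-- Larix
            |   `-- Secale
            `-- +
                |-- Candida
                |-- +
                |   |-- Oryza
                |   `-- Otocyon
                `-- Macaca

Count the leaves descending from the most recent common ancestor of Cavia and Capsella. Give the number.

15

The MRCA of Cavia and Capsella is the node subtending (((Drosophila,Camponotus),(Capsella,Bombus)),(((Oncorhynchus,Cavia),(Salmonella,Quercus)),((Acinonyx,Larix,Secale),(Candida,(Oryza,Otocyon),Macaca)))).
That clade contains 15 terminal taxa: Acinonyx, Bombus, Camponotus, Candida, Capsella, Cavia, Drosophila, Larix, Macaca, Oncorhynchus, Oryza, Otocyon, Quercus, Salmonella, Secale.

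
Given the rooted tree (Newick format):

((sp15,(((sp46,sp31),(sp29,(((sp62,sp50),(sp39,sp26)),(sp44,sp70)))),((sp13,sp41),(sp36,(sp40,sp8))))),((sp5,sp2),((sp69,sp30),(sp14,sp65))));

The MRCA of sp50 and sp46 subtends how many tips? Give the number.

The MRCA of sp50 and sp46 is the node subtending ((sp46,sp31),(sp29,(((sp62,sp50),(sp39,sp26)),(sp44,sp70)))).
That clade contains 9 terminal taxa: sp26, sp29, sp31, sp39, sp44, sp46, sp50, sp62, sp70.

9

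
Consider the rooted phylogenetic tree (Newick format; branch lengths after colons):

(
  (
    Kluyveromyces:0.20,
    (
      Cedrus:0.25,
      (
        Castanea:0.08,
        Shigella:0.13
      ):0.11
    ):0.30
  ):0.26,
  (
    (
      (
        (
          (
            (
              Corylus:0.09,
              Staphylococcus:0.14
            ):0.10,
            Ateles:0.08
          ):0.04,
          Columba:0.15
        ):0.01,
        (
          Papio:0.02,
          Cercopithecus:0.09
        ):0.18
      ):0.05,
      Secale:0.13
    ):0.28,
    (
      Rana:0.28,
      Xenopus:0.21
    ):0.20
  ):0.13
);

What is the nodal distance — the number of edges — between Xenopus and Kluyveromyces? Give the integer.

The MRCA of Xenopus and Kluyveromyces is the root of the tree.
From Xenopus up to that node: 3 branches. From Kluyveromyces up to the same node: 2 branches. Total: 3 + 2 = 5.

5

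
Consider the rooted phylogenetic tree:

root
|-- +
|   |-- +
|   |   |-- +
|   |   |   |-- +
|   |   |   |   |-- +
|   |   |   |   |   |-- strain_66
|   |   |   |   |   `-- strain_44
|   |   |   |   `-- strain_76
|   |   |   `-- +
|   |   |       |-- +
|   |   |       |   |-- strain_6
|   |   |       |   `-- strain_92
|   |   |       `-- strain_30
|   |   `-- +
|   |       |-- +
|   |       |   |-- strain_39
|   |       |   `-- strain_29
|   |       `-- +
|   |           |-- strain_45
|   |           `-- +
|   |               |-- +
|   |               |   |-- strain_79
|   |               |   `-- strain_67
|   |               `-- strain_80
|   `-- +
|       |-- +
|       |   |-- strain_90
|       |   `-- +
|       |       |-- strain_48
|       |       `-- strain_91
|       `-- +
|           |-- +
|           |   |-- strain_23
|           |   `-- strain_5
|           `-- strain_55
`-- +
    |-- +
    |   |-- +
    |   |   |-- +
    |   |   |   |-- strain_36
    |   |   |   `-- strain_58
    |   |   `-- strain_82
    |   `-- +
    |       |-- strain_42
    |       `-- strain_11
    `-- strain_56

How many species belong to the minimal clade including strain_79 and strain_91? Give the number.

The MRCA of strain_79 and strain_91 is the node subtending (((((strain_66,strain_44),strain_76),((strain_6,strain_92),strain_30)),((strain_39,strain_29),(strain_45,((strain_79,strain_67),strain_80)))),((strain_90,(strain_48,strain_91)),((strain_23,strain_5),strain_55))).
That clade contains 18 terminal taxa: strain_23, strain_29, strain_30, strain_39, strain_44, strain_45, strain_48, strain_5, strain_55, strain_6, strain_66, strain_67, strain_76, strain_79, strain_80, strain_90, strain_91, strain_92.

18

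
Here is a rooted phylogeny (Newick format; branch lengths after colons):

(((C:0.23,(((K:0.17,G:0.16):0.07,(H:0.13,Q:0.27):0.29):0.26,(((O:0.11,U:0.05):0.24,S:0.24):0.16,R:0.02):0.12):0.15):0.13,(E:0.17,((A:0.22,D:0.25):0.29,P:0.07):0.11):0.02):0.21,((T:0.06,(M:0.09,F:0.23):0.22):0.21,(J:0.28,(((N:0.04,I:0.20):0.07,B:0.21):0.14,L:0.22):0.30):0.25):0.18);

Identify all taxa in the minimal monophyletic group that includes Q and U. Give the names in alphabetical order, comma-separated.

G, H, K, O, Q, R, S, U

Tracing Q: it sits inside (H,Q).
Tracing U: it sits inside (O,U).
The smallest clade enclosing both is (((K,G),(H,Q)),(((O,U),S),R)); the answer is its 8 terminal taxa in alphabetical order.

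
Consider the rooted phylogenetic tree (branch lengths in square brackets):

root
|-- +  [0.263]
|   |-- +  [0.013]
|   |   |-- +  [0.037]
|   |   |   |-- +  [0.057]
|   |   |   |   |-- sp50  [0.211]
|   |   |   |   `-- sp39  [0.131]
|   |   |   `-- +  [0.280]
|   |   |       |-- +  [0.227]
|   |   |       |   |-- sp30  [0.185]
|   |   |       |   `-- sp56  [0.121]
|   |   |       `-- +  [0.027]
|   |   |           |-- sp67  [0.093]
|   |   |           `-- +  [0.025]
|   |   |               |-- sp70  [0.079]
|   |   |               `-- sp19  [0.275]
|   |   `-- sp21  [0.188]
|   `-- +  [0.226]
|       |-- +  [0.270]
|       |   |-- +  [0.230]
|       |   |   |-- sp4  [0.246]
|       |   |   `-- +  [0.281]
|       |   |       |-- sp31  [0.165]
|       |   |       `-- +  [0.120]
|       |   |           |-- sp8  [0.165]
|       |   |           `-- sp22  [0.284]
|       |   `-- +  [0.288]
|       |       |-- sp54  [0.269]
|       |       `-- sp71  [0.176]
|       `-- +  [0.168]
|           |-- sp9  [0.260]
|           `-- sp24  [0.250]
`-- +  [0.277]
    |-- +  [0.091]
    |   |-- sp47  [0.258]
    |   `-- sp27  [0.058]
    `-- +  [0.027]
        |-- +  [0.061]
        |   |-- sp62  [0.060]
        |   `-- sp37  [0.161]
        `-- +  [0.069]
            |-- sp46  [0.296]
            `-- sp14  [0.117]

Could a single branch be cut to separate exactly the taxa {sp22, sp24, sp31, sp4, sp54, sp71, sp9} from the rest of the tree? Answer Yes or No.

The MRCA of the listed taxa subtends (((sp4,(sp31,(sp8,sp22))),(sp54,sp71)),(sp9,sp24)).
That clade also contains sp8, which is not in the proposed group, so the group is not monophyletic.

No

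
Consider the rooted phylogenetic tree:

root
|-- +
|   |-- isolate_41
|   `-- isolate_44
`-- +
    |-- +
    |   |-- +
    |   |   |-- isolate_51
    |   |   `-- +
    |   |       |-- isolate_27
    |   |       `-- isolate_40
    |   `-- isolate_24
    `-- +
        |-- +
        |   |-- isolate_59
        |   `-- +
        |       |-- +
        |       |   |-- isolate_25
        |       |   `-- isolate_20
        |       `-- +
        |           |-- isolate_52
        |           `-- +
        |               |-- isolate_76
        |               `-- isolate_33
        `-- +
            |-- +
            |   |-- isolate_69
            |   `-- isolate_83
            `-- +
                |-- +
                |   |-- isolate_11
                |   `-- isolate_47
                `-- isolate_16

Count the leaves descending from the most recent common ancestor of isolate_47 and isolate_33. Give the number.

The MRCA of isolate_47 and isolate_33 is the node subtending ((isolate_59,((isolate_25,isolate_20),(isolate_52,(isolate_76,isolate_33)))),((isolate_69,isolate_83),((isolate_11,isolate_47),isolate_16))).
That clade contains 11 terminal taxa: isolate_11, isolate_16, isolate_20, isolate_25, isolate_33, isolate_47, isolate_52, isolate_59, isolate_69, isolate_76, isolate_83.

11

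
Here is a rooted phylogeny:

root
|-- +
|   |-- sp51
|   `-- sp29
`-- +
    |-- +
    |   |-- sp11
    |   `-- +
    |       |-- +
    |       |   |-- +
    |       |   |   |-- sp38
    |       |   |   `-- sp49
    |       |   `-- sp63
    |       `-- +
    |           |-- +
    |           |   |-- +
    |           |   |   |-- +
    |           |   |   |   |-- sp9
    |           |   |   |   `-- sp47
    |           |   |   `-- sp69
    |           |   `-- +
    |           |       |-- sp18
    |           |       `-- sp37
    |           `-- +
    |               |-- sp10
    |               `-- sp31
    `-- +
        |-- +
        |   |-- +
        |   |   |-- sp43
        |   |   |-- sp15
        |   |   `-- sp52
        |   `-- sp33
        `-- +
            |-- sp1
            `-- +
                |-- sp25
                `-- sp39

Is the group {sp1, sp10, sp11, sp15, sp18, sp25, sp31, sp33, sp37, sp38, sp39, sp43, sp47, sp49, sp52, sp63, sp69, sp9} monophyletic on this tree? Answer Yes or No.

The most recent common ancestor of these taxa subtends ((sp11,(((sp38,sp49),sp63),((((sp9,sp47),sp69),(sp18,sp37)),(sp10,sp31)))),(((sp43,sp15,sp52),sp33),(sp1,(sp25,sp39)))).
That clade has exactly 18 tips — every listed taxon and nothing else — so the group is monophyletic.

Yes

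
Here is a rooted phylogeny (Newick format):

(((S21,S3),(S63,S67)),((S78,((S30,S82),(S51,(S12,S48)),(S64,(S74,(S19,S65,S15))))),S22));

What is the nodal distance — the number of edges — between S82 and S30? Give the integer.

The MRCA of S82 and S30 is the node subtending (S30,S82).
From S82 up to that node: 1 branch. From S30 up to the same node: 1 branch. Total: 1 + 1 = 2.

2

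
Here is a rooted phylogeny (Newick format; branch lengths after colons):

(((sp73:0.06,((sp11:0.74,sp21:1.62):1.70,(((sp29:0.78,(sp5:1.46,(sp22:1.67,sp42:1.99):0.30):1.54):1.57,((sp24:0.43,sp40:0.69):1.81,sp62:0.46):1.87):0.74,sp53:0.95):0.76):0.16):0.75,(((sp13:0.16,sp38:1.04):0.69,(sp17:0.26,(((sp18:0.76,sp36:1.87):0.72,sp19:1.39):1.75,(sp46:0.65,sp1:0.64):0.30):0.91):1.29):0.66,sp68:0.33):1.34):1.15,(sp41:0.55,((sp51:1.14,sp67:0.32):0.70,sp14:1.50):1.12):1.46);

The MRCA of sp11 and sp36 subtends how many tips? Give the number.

20

The MRCA of sp11 and sp36 is the node subtending ((sp73,((sp11,sp21),(((sp29,(sp5,(sp22,sp42))),((sp24,sp40),sp62)),sp53))),(((sp13,sp38),(sp17,(((sp18,sp36),sp19),(sp46,sp1)))),sp68)).
That clade contains 20 terminal taxa: sp1, sp11, sp13, sp17, sp18, sp19, sp21, sp22, sp24, sp29, sp36, sp38, sp40, sp42, sp46, sp5, sp53, sp62, sp68, sp73.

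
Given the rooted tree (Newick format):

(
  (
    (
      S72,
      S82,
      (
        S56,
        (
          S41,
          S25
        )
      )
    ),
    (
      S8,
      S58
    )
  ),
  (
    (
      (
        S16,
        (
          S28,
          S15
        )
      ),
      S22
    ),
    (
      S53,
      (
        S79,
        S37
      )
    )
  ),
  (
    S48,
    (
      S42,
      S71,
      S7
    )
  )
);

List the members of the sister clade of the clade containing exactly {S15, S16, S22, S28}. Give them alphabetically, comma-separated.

S37, S53, S79

The clade containing exactly {S15, S16, S22, S28} attaches to the tree at the node subtending (((S16,(S28,S15)),S22),(S53,(S79,S37))).
The other lineage descending from that same node — the sister group — is (S53,(S79,S37)); its 3 tips in alphabetical order are the answer.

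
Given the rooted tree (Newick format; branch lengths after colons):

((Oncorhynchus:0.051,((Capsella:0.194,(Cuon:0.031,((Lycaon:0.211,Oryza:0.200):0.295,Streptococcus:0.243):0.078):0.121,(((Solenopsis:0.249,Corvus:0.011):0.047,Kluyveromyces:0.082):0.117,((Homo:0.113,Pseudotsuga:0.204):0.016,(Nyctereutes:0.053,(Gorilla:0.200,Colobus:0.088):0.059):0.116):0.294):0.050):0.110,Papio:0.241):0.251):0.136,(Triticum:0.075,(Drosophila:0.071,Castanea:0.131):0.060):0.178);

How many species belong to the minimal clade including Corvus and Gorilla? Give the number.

The MRCA of Corvus and Gorilla is the node subtending (((Solenopsis,Corvus),Kluyveromyces),((Homo,Pseudotsuga),(Nyctereutes,(Gorilla,Colobus)))).
That clade contains 8 terminal taxa: Colobus, Corvus, Gorilla, Homo, Kluyveromyces, Nyctereutes, Pseudotsuga, Solenopsis.

8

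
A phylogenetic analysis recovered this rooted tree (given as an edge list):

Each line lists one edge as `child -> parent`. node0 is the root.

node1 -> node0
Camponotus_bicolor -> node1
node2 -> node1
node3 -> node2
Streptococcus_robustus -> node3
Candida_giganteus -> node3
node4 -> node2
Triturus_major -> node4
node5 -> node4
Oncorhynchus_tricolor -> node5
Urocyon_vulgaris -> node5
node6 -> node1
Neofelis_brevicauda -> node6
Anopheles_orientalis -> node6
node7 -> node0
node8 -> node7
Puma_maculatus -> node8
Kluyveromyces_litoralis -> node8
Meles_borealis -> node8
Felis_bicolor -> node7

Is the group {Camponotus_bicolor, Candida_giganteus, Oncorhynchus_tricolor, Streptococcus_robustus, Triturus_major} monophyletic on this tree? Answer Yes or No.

No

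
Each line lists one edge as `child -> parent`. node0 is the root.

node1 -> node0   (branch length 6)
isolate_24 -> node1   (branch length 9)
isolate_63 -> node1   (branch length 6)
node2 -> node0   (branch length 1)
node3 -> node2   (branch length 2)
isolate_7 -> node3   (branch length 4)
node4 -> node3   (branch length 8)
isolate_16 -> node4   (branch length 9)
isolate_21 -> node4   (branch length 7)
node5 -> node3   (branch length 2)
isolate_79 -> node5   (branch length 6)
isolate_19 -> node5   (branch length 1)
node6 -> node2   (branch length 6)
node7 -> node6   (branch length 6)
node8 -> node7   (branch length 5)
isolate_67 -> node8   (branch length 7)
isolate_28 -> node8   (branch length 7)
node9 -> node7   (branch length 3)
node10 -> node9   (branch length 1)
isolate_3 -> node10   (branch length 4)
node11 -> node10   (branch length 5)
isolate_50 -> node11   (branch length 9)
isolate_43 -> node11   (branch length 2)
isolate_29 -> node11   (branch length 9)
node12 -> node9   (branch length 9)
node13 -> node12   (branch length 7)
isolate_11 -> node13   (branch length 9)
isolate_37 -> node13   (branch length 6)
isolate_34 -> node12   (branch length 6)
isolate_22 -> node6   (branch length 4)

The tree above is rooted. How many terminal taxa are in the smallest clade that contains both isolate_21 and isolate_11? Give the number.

The MRCA of isolate_21 and isolate_11 is the node subtending ((isolate_7,(isolate_16,isolate_21),(isolate_79,isolate_19)),(((isolate_67,isolate_28),((isolate_3,(isolate_50,isolate_43,isolate_29)),((isolate_11,isolate_37),isolate_34))),isolate_22)).
That clade contains 15 terminal taxa: isolate_11, isolate_16, isolate_19, isolate_21, isolate_22, isolate_28, isolate_29, isolate_3, isolate_34, isolate_37, isolate_43, isolate_50, isolate_67, isolate_7, isolate_79.

15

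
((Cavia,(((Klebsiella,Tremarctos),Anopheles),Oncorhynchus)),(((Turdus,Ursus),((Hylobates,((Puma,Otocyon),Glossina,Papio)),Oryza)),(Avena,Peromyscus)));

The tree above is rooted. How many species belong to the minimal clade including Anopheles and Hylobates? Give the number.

15

The MRCA of Anopheles and Hylobates is the root, so the clade is the entire tree.
That clade contains 15 terminal taxa: Anopheles, Avena, Cavia, Glossina, Hylobates, Klebsiella, Oncorhynchus, Oryza, Otocyon, Papio, Peromyscus, Puma, Tremarctos, Turdus, Ursus.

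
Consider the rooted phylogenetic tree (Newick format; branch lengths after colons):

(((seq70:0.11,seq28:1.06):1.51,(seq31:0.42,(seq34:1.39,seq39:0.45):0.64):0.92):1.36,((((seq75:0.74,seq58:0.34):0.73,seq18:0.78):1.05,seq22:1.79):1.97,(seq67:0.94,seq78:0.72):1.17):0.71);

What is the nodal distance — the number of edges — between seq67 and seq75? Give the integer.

The MRCA of seq67 and seq75 is the node subtending ((((seq75,seq58),seq18),seq22),(seq67,seq78)).
From seq67 up to that node: 2 branches. From seq75 up to the same node: 4 branches. Total: 2 + 4 = 6.

6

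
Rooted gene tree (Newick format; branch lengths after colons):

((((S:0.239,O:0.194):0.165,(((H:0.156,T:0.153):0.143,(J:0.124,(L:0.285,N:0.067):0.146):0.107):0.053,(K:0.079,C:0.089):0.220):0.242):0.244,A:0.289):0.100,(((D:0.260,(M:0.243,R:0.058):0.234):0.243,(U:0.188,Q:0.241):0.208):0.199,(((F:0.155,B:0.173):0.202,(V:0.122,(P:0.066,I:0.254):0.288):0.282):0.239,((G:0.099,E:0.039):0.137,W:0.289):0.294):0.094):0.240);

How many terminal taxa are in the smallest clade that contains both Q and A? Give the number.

23

The MRCA of Q and A is the root, so the clade is the entire tree.
That clade contains 23 terminal taxa: A, B, C, D, E, F, G, H, I, J, K, L, M, N, O, P, Q, R, S, T, U, V, W.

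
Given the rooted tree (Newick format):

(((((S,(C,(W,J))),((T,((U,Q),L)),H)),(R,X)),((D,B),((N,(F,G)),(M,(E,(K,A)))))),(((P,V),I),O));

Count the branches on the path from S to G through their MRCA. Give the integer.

9

The MRCA of S and G is the node subtending ((((S,(C,(W,J))),((T,((U,Q),L)),H)),(R,X)),((D,B),((N,(F,G)),(M,(E,(K,A)))))).
From S up to that node: 4 branches. From G up to the same node: 5 branches. Total: 4 + 5 = 9.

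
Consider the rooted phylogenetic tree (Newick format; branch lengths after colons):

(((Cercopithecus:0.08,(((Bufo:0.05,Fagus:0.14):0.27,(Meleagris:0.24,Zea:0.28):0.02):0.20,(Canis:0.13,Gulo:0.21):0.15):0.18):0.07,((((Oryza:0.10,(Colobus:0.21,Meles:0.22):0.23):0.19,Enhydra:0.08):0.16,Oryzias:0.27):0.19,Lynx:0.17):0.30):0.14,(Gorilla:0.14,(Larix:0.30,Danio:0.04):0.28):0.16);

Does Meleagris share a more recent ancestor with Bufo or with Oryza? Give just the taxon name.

The MRCA of Meleagris and Bufo subtends ((Bufo,Fagus),(Meleagris,Zea)) (4 taxa).
The MRCA of Meleagris and Oryza subtends ((Cercopithecus,(((Bufo,Fagus),(Meleagris,Zea)),(Canis,Gulo))),((((Oryza,(Colobus,Meles)),Enhydra),Oryzias),Lynx)) (13 taxa).
The first is nested inside the second, so Meleagris shares a more recent common ancestor with Bufo.

Bufo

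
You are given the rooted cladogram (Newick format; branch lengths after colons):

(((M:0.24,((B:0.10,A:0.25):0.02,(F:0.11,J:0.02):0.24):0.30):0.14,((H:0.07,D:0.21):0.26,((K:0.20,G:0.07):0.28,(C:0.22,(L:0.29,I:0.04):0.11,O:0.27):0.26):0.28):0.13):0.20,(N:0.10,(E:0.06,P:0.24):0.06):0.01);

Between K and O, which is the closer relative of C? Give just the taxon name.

The MRCA of C and O subtends (C,(L,I),O) (4 taxa).
The MRCA of C and K subtends ((K,G),(C,(L,I),O)) (6 taxa).
The first is nested inside the second, so C shares a more recent common ancestor with O.

O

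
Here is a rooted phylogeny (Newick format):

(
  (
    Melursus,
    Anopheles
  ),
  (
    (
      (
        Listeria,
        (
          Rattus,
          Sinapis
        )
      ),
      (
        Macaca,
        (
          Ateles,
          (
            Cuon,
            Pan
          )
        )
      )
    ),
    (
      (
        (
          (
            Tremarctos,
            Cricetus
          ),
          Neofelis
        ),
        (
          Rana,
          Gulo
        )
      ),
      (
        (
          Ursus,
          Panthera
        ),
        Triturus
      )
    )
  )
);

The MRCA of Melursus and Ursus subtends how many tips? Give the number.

The MRCA of Melursus and Ursus is the root, so the clade is the entire tree.
That clade contains 17 terminal taxa: Anopheles, Ateles, Cricetus, Cuon, Gulo, Listeria, Macaca, Melursus, Neofelis, Pan, Panthera, Rana, Rattus, Sinapis, Tremarctos, Triturus, Ursus.

17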